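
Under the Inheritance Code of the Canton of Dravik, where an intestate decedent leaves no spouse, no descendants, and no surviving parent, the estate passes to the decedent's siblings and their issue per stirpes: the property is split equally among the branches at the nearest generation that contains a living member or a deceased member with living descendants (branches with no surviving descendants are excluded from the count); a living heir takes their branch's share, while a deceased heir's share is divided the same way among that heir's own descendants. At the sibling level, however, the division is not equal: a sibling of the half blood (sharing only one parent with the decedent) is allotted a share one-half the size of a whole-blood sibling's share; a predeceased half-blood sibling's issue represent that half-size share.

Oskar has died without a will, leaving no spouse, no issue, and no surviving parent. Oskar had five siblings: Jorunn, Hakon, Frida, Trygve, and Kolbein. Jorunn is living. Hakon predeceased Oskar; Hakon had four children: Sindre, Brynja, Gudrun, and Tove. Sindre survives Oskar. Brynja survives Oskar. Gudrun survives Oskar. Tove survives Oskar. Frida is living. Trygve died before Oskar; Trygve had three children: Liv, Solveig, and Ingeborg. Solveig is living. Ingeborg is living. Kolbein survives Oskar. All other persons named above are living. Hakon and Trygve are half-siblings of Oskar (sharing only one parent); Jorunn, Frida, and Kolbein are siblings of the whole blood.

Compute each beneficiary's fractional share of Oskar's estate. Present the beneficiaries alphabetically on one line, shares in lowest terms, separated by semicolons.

No spouse, descendants, or parent survives, so the estate passes to Oskar's siblings per stirpes.
Half-blood siblings count for one-half the weight of whole-blood siblings at the initial division.
Dividing 1 in proportion to weights (total weight 4): Jorunn (weight 1) → 1/4; Hakon (weight 1/2) → 1/8; Frida (weight 1) → 1/4; Trygve (weight 1/2) → 1/8; Kolbein (weight 1) → 1/4.
Jorunn is living and takes 1/4.
Hakon predeceased; the 1/8 allotted to Hakon's branch passes to Hakon's issue by representation.
The 1/8 is divided into 4 equal shares of 1/32 among Sindre, Brynja, Gudrun, Tove.
Sindre is living and takes 1/32.
Brynja is living and takes 1/32.
Gudrun is living and takes 1/32.
Tove is living and takes 1/32.
Frida is living and takes 1/4.
Trygve predeceased; the 1/8 allotted to Trygve's branch passes to Trygve's issue by representation.
The 1/8 is divided into 3 equal shares of 1/24 among Liv, Solveig, Ingeborg.
Liv is living and takes 1/24.
Solveig is living and takes 1/24.
Ingeborg is living and takes 1/24.
Kolbein is living and takes 1/4.

Brynja 1/32; Frida 1/4; Gudrun 1/32; Ingeborg 1/24; Jorunn 1/4; Kolbein 1/4; Liv 1/24; Sindre 1/32; Solveig 1/24; Tove 1/32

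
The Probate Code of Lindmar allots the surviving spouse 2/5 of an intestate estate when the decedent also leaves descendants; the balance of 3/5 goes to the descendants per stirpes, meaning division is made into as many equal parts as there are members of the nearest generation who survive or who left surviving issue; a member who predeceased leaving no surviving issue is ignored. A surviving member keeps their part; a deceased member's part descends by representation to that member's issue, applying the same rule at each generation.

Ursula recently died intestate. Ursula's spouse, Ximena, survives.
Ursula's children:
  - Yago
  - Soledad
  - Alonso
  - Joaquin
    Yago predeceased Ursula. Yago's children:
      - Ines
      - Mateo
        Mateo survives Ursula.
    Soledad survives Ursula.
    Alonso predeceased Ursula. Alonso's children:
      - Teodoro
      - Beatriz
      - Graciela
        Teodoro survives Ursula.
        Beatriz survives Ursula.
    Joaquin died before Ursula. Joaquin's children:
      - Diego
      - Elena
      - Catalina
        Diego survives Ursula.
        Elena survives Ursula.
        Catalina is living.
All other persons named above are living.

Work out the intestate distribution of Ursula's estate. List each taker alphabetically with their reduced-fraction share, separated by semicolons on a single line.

Beatriz 1/20; Catalina 1/20; Diego 1/20; Elena 1/20; Graciela 1/20; Ines 3/40; Mateo 3/40; Soledad 3/20; Teodoro 1/20; Ximena 2/5

Ximena, as surviving spouse, takes 2/5.
The remaining 3/5 passes to Ursula's descendants per stirpes.
The 3/5 is divided into 4 equal shares of 3/20 among Yago, Soledad, Alonso, Joaquin.
Yago predeceased; the 3/20 allotted to Yago's branch passes to Yago's issue by representation.
The 3/20 is divided into 2 equal shares of 3/40 among Ines, Mateo.
Ines is living and takes 3/40.
Mateo is living and takes 3/40.
Soledad is living and takes 3/20.
Alonso predeceased; the 3/20 allotted to Alonso's branch passes to Alonso's issue by representation.
The 3/20 is divided into 3 equal shares of 1/20 among Teodoro, Beatriz, Graciela.
Teodoro is living and takes 1/20.
Beatriz is living and takes 1/20.
Graciela is living and takes 1/20.
Joaquin predeceased; the 3/20 allotted to Joaquin's branch passes to Joaquin's issue by representation.
The 3/20 is divided into 3 equal shares of 1/20 among Diego, Elena, Catalina.
Diego is living and takes 1/20.
Elena is living and takes 1/20.
Catalina is living and takes 1/20.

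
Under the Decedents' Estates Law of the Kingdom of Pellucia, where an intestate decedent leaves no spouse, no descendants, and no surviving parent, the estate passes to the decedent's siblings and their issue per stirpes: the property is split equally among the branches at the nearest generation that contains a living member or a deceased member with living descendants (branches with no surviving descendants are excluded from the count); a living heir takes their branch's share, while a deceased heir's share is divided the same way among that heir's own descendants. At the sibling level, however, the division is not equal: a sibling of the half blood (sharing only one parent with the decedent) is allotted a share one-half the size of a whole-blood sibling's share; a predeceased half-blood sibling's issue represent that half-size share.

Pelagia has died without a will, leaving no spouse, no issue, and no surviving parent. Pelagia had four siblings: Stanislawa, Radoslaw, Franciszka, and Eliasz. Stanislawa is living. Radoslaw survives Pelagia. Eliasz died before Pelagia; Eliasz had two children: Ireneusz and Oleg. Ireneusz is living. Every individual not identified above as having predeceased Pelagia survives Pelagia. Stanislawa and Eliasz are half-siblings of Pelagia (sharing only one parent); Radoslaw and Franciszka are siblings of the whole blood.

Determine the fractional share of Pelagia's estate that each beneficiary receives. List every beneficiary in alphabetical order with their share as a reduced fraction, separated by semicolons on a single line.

Franciszka 1/3; Ireneusz 1/12; Oleg 1/12; Radoslaw 1/3; Stanislawa 1/6

No spouse, descendants, or parent survives, so the estate passes to Pelagia's siblings per stirpes.
Half-blood siblings count for one-half the weight of whole-blood siblings at the initial division.
Dividing 1 in proportion to weights (total weight 3): Stanislawa (weight 1/2) → 1/6; Radoslaw (weight 1) → 1/3; Franciszka (weight 1) → 1/3; Eliasz (weight 1/2) → 1/6.
Stanislawa is living and takes 1/6.
Radoslaw is living and takes 1/3.
Franciszka is living and takes 1/3.
Eliasz predeceased; the 1/6 allotted to Eliasz's branch passes to Eliasz's issue by representation.
The 1/6 is divided into 2 equal shares of 1/12 among Ireneusz, Oleg.
Ireneusz is living and takes 1/12.
Oleg is living and takes 1/12.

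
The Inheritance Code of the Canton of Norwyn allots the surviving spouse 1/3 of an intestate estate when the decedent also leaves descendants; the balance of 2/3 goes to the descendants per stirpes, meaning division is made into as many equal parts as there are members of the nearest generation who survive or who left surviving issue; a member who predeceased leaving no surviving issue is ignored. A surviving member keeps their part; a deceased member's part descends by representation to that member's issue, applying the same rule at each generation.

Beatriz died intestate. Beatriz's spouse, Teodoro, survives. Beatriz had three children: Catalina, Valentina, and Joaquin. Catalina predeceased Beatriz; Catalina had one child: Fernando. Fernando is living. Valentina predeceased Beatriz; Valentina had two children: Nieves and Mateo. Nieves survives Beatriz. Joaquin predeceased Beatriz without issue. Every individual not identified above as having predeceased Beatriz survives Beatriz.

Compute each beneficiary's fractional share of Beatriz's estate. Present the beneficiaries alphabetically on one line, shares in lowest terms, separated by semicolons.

Teodoro, as surviving spouse, takes 1/3.
The remaining 2/3 passes to Beatriz's descendants per stirpes.
Joaquin left no surviving issue, so that branch lapses and is disregarded.
The 2/3 is divided into 2 equal shares of 1/3 among Catalina, Valentina.
Catalina predeceased; the 1/3 allotted to Catalina's branch passes to Catalina's issue by representation.
Fernando is the sole taker at this level and receives the full 1/3.
Valentina predeceased; the 1/3 allotted to Valentina's branch passes to Valentina's issue by representation.
The 1/3 is divided into 2 equal shares of 1/6 among Nieves, Mateo.
Nieves is living and takes 1/6.
Mateo is living and takes 1/6.

Fernando 1/3; Mateo 1/6; Nieves 1/6; Teodoro 1/3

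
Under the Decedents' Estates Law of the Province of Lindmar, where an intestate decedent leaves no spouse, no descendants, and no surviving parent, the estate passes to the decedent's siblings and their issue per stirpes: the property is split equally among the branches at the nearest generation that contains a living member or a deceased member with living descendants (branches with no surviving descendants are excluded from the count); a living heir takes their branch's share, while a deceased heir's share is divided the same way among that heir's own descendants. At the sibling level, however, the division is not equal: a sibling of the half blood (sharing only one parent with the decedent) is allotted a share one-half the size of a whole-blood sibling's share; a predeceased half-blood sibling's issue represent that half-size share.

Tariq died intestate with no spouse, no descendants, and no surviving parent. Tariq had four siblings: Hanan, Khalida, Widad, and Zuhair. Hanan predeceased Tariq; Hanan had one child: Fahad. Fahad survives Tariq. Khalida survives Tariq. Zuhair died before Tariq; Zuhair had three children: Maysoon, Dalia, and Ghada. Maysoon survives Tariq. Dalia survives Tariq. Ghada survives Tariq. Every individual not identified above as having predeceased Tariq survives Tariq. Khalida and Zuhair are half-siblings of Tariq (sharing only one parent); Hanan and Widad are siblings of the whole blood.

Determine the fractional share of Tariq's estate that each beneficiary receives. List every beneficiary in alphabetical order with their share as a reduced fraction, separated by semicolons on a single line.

No spouse, descendants, or parent survives, so the estate passes to Tariq's siblings per stirpes.
Half-blood siblings count for one-half the weight of whole-blood siblings at the initial division.
Dividing 1 in proportion to weights (total weight 3): Hanan (weight 1) → 1/3; Khalida (weight 1/2) → 1/6; Widad (weight 1) → 1/3; Zuhair (weight 1/2) → 1/6.
Hanan predeceased; the 1/3 allotted to Hanan's branch passes to Hanan's issue by representation.
Fahad is the sole taker at this level and receives the full 1/3.
Khalida is living and takes 1/6.
Widad is living and takes 1/3.
Zuhair predeceased; the 1/6 allotted to Zuhair's branch passes to Zuhair's issue by representation.
The 1/6 is divided into 3 equal shares of 1/18 among Maysoon, Dalia, Ghada.
Maysoon is living and takes 1/18.
Dalia is living and takes 1/18.
Ghada is living and takes 1/18.

Dalia 1/18; Fahad 1/3; Ghada 1/18; Khalida 1/6; Maysoon 1/18; Widad 1/3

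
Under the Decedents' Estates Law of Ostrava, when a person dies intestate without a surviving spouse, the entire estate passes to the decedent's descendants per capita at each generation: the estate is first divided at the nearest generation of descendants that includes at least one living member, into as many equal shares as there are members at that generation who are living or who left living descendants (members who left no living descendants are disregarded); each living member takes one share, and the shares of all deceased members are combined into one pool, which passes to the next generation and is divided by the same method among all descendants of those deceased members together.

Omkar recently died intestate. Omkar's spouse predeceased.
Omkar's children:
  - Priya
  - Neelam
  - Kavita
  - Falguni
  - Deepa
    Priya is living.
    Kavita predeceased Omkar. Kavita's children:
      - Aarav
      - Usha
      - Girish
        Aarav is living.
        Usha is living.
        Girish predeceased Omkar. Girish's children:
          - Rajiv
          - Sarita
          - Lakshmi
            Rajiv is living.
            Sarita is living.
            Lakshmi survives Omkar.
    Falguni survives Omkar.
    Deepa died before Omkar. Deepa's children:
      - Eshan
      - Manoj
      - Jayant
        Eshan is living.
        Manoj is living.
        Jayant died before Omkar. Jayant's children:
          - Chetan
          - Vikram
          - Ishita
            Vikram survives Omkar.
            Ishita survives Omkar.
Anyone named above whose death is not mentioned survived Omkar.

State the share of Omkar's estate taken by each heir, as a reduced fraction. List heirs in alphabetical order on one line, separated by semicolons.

There is no surviving spouse, so the entire estate passes to Omkar's descendants per capita at each generation.
At generation 1 (Priya, Neelam, Kavita, Falguni, Deepa) there are 5 shares of (1)/5 = 1/5 each.
Living: Priya, Neelam, and Falguni — each takes 1/5.
Deceased: Kavita and Deepa. Their combined 2/5 is pooled and carried to generation 2.
At generation 2 (Aarav, Usha, Girish, Eshan, Manoj, Jayant) there are 6 shares of (2/5)/6 = 1/15 each.
Living: Aarav, Usha, Eshan, and Manoj — each takes 1/15.
Deceased: Girish and Jayant. Their combined 2/15 is pooled and carried to generation 3.
At generation 3 (Rajiv, Sarita, Lakshmi, Chetan, Vikram, Ishita) there are 6 shares of (2/15)/6 = 1/45 each.
Living: Rajiv, Sarita, Lakshmi, Chetan, Vikram, and Ishita — each takes 1/45.

Aarav 1/15; Chetan 1/45; Eshan 1/15; Falguni 1/5; Ishita 1/45; Lakshmi 1/45; Manoj 1/15; Neelam 1/5; Priya 1/5; Rajiv 1/45; Sarita 1/45; Usha 1/15; Vikram 1/45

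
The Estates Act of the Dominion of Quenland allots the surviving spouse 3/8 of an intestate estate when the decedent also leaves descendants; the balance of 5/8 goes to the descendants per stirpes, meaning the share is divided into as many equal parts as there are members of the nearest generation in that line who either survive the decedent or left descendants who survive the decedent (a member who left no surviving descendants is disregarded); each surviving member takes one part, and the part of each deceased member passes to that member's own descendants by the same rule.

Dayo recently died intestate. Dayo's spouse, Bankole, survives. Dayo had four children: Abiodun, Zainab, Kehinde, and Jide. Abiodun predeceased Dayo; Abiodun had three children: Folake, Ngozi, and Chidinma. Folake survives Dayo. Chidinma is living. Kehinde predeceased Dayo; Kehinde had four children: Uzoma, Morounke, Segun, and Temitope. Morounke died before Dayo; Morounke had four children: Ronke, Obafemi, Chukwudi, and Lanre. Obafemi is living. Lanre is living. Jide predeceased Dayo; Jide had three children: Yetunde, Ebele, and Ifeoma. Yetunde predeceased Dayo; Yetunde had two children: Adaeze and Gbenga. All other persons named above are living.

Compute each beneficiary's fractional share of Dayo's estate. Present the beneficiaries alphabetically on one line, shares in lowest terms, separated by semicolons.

Bankole, as surviving spouse, takes 3/8.
The remaining 5/8 passes to Dayo's descendants per stirpes.
The 5/8 is divided into 4 equal shares of 5/32 among Abiodun, Zainab, Kehinde, Jide.
Abiodun predeceased; the 5/32 allotted to Abiodun's branch passes to Abiodun's issue by representation.
The 5/32 is divided into 3 equal shares of 5/96 among Folake, Ngozi, Chidinma.
Folake is living and takes 5/96.
Ngozi is living and takes 5/96.
Chidinma is living and takes 5/96.
Zainab is living and takes 5/32.
Kehinde predeceased; the 5/32 allotted to Kehinde's branch passes to Kehinde's issue by representation.
The 5/32 is divided into 4 equal shares of 5/128 among Uzoma, Morounke, Segun, Temitope.
Uzoma is living and takes 5/128.
Morounke predeceased; the 5/128 allotted to Morounke's branch passes to Morounke's issue by representation.
The 5/128 is divided into 4 equal shares of 5/512 among Ronke, Obafemi, Chukwudi, Lanre.
Ronke is living and takes 5/512.
Obafemi is living and takes 5/512.
Chukwudi is living and takes 5/512.
Lanre is living and takes 5/512.
Segun is living and takes 5/128.
Temitope is living and takes 5/128.
Jide predeceased; the 5/32 allotted to Jide's branch passes to Jide's issue by representation.
The 5/32 is divided into 3 equal shares of 5/96 among Yetunde, Ebele, Ifeoma.
Yetunde predeceased; the 5/96 allotted to Yetunde's branch passes to Yetunde's issue by representation.
The 5/96 is divided into 2 equal shares of 5/192 among Adaeze, Gbenga.
Adaeze is living and takes 5/192.
Gbenga is living and takes 5/192.
Ebele is living and takes 5/96.
Ifeoma is living and takes 5/96.

Adaeze 5/192; Bankole 3/8; Chidinma 5/96; Chukwudi 5/512; Ebele 5/96; Folake 5/96; Gbenga 5/192; Ifeoma 5/96; Lanre 5/512; Ngozi 5/96; Obafemi 5/512; Ronke 5/512; Segun 5/128; Temitope 5/128; Uzoma 5/128; Zainab 5/32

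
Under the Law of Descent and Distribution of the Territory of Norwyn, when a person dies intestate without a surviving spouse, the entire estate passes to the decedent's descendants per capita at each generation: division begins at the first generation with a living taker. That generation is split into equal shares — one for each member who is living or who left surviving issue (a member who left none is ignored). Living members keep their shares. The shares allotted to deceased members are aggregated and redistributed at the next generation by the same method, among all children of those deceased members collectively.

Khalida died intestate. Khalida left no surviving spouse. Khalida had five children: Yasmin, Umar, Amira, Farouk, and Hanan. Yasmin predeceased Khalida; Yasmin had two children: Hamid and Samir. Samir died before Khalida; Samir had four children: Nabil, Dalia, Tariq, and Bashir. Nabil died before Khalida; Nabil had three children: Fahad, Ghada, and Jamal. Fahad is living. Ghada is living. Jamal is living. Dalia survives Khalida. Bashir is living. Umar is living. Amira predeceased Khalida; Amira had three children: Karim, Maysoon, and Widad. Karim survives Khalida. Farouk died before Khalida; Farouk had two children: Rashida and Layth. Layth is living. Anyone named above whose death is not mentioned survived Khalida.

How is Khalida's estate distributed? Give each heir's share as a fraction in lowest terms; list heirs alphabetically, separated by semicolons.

Bashir 3/140; Dalia 3/140; Fahad 1/140; Ghada 1/140; Hamid 3/35; Hanan 1/5; Jamal 1/140; Karim 3/35; Layth 3/35; Maysoon 3/35; Rashida 3/35; Tariq 3/140; Umar 1/5; Widad 3/35

There is no surviving spouse, so the entire estate passes to Khalida's descendants per capita at each generation.
At generation 1 (Yasmin, Umar, Amira, Farouk, Hanan) there are 5 shares of (1)/5 = 1/5 each.
Living: Umar and Hanan — each takes 1/5.
Deceased: Yasmin, Amira, and Farouk. Their combined 3/5 is pooled and carried to generation 2.
At generation 2 (Hamid, Samir, Karim, Maysoon, Widad, Rashida, Layth) there are 7 shares of (3/5)/7 = 3/35 each.
Living: Hamid, Karim, Maysoon, Widad, Rashida, and Layth — each takes 3/35.
Deceased: Samir. That 3/35 share is carried to generation 3.
At generation 3 (Nabil, Dalia, Tariq, Bashir) there are 4 shares of (3/35)/4 = 3/140 each.
Living: Dalia, Tariq, and Bashir — each takes 3/140.
Deceased: Nabil. That 3/140 share is carried to generation 4.
At generation 4 (Fahad, Ghada, Jamal) there are 3 shares of (3/140)/3 = 1/140 each.
Living: Fahad, Ghada, and Jamal — each takes 1/140.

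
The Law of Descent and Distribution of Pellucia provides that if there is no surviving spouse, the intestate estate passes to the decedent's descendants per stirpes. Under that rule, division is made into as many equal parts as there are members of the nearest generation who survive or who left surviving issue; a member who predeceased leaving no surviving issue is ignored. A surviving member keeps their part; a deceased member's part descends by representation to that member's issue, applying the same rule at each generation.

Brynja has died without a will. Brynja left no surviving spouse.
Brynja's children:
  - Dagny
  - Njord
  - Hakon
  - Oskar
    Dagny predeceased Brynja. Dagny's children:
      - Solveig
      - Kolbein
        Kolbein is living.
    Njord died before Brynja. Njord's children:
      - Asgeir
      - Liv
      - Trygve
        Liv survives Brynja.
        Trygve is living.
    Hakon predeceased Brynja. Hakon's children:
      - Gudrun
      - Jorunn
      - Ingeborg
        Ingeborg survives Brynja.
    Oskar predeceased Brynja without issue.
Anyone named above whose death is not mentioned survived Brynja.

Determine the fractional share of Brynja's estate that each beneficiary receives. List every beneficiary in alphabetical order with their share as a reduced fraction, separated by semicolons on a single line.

There is no surviving spouse, so the entire estate passes to Brynja's descendants per stirpes.
Oskar left no surviving issue, so that branch lapses and is disregarded.
The estate is divided into 3 equal shares of 1/3 among Dagny, Njord, Hakon.
Dagny predeceased; the 1/3 allotted to Dagny's branch passes to Dagny's issue by representation.
The 1/3 is divided into 2 equal shares of 1/6 among Solveig, Kolbein.
Solveig is living and takes 1/6.
Kolbein is living and takes 1/6.
Njord predeceased; the 1/3 allotted to Njord's branch passes to Njord's issue by representation.
The 1/3 is divided into 3 equal shares of 1/9 among Asgeir, Liv, Trygve.
Asgeir is living and takes 1/9.
Liv is living and takes 1/9.
Trygve is living and takes 1/9.
Hakon predeceased; the 1/3 allotted to Hakon's branch passes to Hakon's issue by representation.
The 1/3 is divided into 3 equal shares of 1/9 among Gudrun, Jorunn, Ingeborg.
Gudrun is living and takes 1/9.
Jorunn is living and takes 1/9.
Ingeborg is living and takes 1/9.

Asgeir 1/9; Gudrun 1/9; Ingeborg 1/9; Jorunn 1/9; Kolbein 1/6; Liv 1/9; Solveig 1/6; Trygve 1/9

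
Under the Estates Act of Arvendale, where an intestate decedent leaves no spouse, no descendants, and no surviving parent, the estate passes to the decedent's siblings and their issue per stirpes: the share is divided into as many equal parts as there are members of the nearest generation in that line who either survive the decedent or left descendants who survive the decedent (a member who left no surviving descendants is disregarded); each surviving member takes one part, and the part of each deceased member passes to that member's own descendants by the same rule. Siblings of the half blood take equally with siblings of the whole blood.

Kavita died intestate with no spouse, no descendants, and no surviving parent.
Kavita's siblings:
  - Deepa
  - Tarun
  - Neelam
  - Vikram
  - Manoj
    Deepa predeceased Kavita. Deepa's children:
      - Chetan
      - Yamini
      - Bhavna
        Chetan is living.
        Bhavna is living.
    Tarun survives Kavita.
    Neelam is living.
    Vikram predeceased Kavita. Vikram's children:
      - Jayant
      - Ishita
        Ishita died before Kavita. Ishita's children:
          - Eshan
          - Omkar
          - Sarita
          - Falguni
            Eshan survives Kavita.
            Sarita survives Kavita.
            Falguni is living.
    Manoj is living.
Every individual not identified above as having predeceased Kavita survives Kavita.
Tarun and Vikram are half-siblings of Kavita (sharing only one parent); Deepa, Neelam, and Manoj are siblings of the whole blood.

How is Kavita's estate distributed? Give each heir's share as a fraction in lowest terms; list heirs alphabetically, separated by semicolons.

Bhavna 1/15; Chetan 1/15; Eshan 1/40; Falguni 1/40; Jayant 1/10; Manoj 1/5; Neelam 1/5; Omkar 1/40; Sarita 1/40; Tarun 1/5; Yamini 1/15

No spouse, descendants, or parent survives, so the estate passes to Kavita's siblings per stirpes.
Half-blood and whole-blood siblings take equally under the stated rule.
The estate is divided into 5 equal shares of 1/5 among Deepa, Tarun, Neelam, Vikram, Manoj.
Deepa predeceased; the 1/5 allotted to Deepa's branch passes to Deepa's issue by representation.
The 1/5 is divided into 3 equal shares of 1/15 among Chetan, Yamini, Bhavna.
Chetan is living and takes 1/15.
Yamini is living and takes 1/15.
Bhavna is living and takes 1/15.
Tarun is living and takes 1/5.
Neelam is living and takes 1/5.
Vikram predeceased; the 1/5 allotted to Vikram's branch passes to Vikram's issue by representation.
The 1/5 is divided into 2 equal shares of 1/10 among Jayant, Ishita.
Jayant is living and takes 1/10.
Ishita predeceased; the 1/10 allotted to Ishita's branch passes to Ishita's issue by representation.
The 1/10 is divided into 4 equal shares of 1/40 among Eshan, Omkar, Sarita, Falguni.
Eshan is living and takes 1/40.
Omkar is living and takes 1/40.
Sarita is living and takes 1/40.
Falguni is living and takes 1/40.
Manoj is living and takes 1/5.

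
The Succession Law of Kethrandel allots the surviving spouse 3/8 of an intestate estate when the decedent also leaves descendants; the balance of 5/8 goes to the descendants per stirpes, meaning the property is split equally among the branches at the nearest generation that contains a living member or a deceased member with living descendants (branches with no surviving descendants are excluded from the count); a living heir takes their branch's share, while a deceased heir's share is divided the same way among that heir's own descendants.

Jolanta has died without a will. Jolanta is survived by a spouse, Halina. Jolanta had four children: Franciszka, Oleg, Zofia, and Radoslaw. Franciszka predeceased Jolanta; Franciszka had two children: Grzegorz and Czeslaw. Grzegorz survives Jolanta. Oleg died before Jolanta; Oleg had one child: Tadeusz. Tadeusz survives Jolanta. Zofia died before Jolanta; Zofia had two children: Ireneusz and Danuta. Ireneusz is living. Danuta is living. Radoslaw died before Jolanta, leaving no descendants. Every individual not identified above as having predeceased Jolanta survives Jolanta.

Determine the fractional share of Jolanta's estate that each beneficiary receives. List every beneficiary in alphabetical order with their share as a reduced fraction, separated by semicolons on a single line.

Czeslaw 5/48; Danuta 5/48; Grzegorz 5/48; Halina 3/8; Ireneusz 5/48; Tadeusz 5/24

Halina, as surviving spouse, takes 3/8.
The remaining 5/8 passes to Jolanta's descendants per stirpes.
Radoslaw left no surviving issue, so that branch lapses and is disregarded.
The 5/8 is divided into 3 equal shares of 5/24 among Franciszka, Oleg, Zofia.
Franciszka predeceased; the 5/24 allotted to Franciszka's branch passes to Franciszka's issue by representation.
The 5/24 is divided into 2 equal shares of 5/48 among Grzegorz, Czeslaw.
Grzegorz is living and takes 5/48.
Czeslaw is living and takes 5/48.
Oleg predeceased; the 5/24 allotted to Oleg's branch passes to Oleg's issue by representation.
Tadeusz is the sole taker at this level and receives the full 5/24.
Zofia predeceased; the 5/24 allotted to Zofia's branch passes to Zofia's issue by representation.
The 5/24 is divided into 2 equal shares of 5/48 among Ireneusz, Danuta.
Ireneusz is living and takes 5/48.
Danuta is living and takes 5/48.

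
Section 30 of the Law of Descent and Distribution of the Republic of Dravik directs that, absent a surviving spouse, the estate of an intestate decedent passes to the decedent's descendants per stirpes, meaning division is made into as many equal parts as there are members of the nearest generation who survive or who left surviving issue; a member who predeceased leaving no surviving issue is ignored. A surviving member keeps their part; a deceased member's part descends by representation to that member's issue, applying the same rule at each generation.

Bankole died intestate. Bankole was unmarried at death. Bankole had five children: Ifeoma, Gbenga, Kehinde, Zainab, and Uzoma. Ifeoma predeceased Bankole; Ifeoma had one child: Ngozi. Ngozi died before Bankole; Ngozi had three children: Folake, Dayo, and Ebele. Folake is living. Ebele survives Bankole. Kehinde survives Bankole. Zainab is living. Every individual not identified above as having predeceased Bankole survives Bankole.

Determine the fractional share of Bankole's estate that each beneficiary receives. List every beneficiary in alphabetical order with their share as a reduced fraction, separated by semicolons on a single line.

There is no surviving spouse, so the entire estate passes to Bankole's descendants per stirpes.
The estate is divided into 5 equal shares of 1/5 among Ifeoma, Gbenga, Kehinde, Zainab, Uzoma.
Ifeoma predeceased; the 1/5 allotted to Ifeoma's branch passes to Ifeoma's issue by representation.
Ngozi's line is the sole branch at this level, so the full 1/5 passes to Ngozi's issue by representation.
The 1/5 is divided into 3 equal shares of 1/15 among Folake, Dayo, Ebele.
Folake is living and takes 1/15.
Dayo is living and takes 1/15.
Ebele is living and takes 1/15.
Gbenga is living and takes 1/5.
Kehinde is living and takes 1/5.
Zainab is living and takes 1/5.
Uzoma is living and takes 1/5.

Dayo 1/15; Ebele 1/15; Folake 1/15; Gbenga 1/5; Kehinde 1/5; Uzoma 1/5; Zainab 1/5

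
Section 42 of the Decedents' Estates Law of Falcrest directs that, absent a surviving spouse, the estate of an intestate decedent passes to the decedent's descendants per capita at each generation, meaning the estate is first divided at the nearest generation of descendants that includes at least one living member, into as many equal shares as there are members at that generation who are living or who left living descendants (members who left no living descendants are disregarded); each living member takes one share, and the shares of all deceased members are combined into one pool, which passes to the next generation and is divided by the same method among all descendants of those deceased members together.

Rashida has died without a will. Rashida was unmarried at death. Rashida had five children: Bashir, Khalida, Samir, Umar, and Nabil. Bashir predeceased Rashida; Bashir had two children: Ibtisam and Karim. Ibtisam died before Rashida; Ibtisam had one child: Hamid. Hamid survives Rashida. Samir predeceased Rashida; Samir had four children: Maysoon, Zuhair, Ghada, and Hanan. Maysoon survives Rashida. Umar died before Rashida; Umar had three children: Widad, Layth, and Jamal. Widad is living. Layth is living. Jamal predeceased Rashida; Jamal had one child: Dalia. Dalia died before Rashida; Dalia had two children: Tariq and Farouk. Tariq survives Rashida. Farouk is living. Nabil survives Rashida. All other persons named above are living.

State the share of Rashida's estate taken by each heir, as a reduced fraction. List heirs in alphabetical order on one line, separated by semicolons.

There is no surviving spouse, so the entire estate passes to Rashida's descendants per capita at each generation.
At generation 1 (Bashir, Khalida, Samir, Umar, Nabil) there are 5 shares of (1)/5 = 1/5 each.
Living: Khalida and Nabil — each takes 1/5.
Deceased: Bashir, Samir, and Umar. Their combined 3/5 is pooled and carried to generation 2.
At generation 2 (Ibtisam, Karim, Maysoon, Zuhair, Ghada, Hanan, Widad, Layth, Jamal) there are 9 shares of (3/5)/9 = 1/15 each.
Living: Karim, Maysoon, Zuhair, Ghada, Hanan, Widad, and Layth — each takes 1/15.
Deceased: Ibtisam and Jamal. Their combined 2/15 is pooled and carried to generation 3.
At generation 3 (Hamid, Dalia) there are 2 shares of (2/15)/2 = 1/15 each.
Living: Hamid — each takes 1/15.
Deceased: Dalia. That 1/15 share is carried to generation 4.
At generation 4 (Tariq, Farouk) there are 2 shares of (1/15)/2 = 1/30 each.
Living: Tariq and Farouk — each takes 1/30.

Farouk 1/30; Ghada 1/15; Hamid 1/15; Hanan 1/15; Karim 1/15; Khalida 1/5; Layth 1/15; Maysoon 1/15; Nabil 1/5; Tariq 1/30; Widad 1/15; Zuhair 1/15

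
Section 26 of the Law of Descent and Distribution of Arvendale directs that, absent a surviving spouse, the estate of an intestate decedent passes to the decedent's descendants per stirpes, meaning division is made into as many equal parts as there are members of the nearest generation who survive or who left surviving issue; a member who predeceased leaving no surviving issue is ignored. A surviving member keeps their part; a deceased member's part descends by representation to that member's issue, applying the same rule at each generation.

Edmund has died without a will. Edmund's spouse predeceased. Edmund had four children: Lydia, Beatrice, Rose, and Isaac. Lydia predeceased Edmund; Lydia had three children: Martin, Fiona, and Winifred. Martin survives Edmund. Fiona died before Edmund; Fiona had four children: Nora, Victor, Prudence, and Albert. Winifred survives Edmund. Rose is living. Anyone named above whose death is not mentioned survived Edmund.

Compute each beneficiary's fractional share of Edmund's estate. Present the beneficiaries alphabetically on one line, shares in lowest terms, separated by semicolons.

Albert 1/48; Beatrice 1/4; Isaac 1/4; Martin 1/12; Nora 1/48; Prudence 1/48; Rose 1/4; Victor 1/48; Winifred 1/12

There is no surviving spouse, so the entire estate passes to Edmund's descendants per stirpes.
The estate is divided into 4 equal shares of 1/4 among Lydia, Beatrice, Rose, Isaac.
Lydia predeceased; the 1/4 allotted to Lydia's branch passes to Lydia's issue by representation.
The 1/4 is divided into 3 equal shares of 1/12 among Martin, Fiona, Winifred.
Martin is living and takes 1/12.
Fiona predeceased; the 1/12 allotted to Fiona's branch passes to Fiona's issue by representation.
The 1/12 is divided into 4 equal shares of 1/48 among Nora, Victor, Prudence, Albert.
Nora is living and takes 1/48.
Victor is living and takes 1/48.
Prudence is living and takes 1/48.
Albert is living and takes 1/48.
Winifred is living and takes 1/12.
Beatrice is living and takes 1/4.
Rose is living and takes 1/4.
Isaac is living and takes 1/4.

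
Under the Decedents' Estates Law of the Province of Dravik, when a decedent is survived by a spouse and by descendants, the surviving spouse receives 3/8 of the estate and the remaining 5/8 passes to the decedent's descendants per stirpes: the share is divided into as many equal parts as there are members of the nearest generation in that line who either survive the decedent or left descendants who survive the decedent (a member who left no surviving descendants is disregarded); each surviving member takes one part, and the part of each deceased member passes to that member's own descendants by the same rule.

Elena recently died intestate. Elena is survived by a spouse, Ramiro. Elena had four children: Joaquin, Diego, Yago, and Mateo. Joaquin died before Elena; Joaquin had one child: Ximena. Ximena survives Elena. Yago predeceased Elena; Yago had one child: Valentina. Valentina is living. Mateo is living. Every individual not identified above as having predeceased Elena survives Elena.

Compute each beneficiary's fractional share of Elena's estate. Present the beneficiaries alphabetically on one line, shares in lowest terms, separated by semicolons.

Ramiro, as surviving spouse, takes 3/8.
The remaining 5/8 passes to Elena's descendants per stirpes.
The 5/8 is divided into 4 equal shares of 5/32 among Joaquin, Diego, Yago, Mateo.
Joaquin predeceased; the 5/32 allotted to Joaquin's branch passes to Joaquin's issue by representation.
Ximena is the sole taker at this level and receives the full 5/32.
Diego is living and takes 5/32.
Yago predeceased; the 5/32 allotted to Yago's branch passes to Yago's issue by representation.
Valentina is the sole taker at this level and receives the full 5/32.
Mateo is living and takes 5/32.

Diego 5/32; Mateo 5/32; Ramiro 3/8; Valentina 5/32; Ximena 5/32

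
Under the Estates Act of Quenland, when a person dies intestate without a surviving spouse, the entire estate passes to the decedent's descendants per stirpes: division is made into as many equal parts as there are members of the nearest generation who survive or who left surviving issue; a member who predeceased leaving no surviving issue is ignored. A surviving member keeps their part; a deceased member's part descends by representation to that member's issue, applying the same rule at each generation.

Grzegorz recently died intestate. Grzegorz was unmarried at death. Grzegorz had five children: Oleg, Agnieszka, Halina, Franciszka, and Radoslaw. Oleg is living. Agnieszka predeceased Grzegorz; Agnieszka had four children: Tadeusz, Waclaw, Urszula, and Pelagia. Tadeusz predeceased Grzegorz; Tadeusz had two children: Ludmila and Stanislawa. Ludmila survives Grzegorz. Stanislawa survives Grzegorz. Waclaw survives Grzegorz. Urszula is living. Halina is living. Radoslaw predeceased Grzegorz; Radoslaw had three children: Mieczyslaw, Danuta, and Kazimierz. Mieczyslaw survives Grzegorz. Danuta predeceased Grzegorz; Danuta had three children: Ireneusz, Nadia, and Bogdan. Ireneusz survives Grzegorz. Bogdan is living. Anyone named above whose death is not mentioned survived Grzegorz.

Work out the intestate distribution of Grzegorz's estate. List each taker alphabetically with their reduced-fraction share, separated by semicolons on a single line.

There is no surviving spouse, so the entire estate passes to Grzegorz's descendants per stirpes.
The estate is divided into 5 equal shares of 1/5 among Oleg, Agnieszka, Halina, Franciszka, Radoslaw.
Oleg is living and takes 1/5.
Agnieszka predeceased; the 1/5 allotted to Agnieszka's branch passes to Agnieszka's issue by representation.
The 1/5 is divided into 4 equal shares of 1/20 among Tadeusz, Waclaw, Urszula, Pelagia.
Tadeusz predeceased; the 1/20 allotted to Tadeusz's branch passes to Tadeusz's issue by representation.
The 1/20 is divided into 2 equal shares of 1/40 among Ludmila, Stanislawa.
Ludmila is living and takes 1/40.
Stanislawa is living and takes 1/40.
Waclaw is living and takes 1/20.
Urszula is living and takes 1/20.
Pelagia is living and takes 1/20.
Halina is living and takes 1/5.
Franciszka is living and takes 1/5.
Radoslaw predeceased; the 1/5 allotted to Radoslaw's branch passes to Radoslaw's issue by representation.
The 1/5 is divided into 3 equal shares of 1/15 among Mieczyslaw, Danuta, Kazimierz.
Mieczyslaw is living and takes 1/15.
Danuta predeceased; the 1/15 allotted to Danuta's branch passes to Danuta's issue by representation.
The 1/15 is divided into 3 equal shares of 1/45 among Ireneusz, Nadia, Bogdan.
Ireneusz is living and takes 1/45.
Nadia is living and takes 1/45.
Bogdan is living and takes 1/45.
Kazimierz is living and takes 1/15.

Bogdan 1/45; Franciszka 1/5; Halina 1/5; Ireneusz 1/45; Kazimierz 1/15; Ludmila 1/40; Mieczyslaw 1/15; Nadia 1/45; Oleg 1/5; Pelagia 1/20; Stanislawa 1/40; Urszula 1/20; Waclaw 1/20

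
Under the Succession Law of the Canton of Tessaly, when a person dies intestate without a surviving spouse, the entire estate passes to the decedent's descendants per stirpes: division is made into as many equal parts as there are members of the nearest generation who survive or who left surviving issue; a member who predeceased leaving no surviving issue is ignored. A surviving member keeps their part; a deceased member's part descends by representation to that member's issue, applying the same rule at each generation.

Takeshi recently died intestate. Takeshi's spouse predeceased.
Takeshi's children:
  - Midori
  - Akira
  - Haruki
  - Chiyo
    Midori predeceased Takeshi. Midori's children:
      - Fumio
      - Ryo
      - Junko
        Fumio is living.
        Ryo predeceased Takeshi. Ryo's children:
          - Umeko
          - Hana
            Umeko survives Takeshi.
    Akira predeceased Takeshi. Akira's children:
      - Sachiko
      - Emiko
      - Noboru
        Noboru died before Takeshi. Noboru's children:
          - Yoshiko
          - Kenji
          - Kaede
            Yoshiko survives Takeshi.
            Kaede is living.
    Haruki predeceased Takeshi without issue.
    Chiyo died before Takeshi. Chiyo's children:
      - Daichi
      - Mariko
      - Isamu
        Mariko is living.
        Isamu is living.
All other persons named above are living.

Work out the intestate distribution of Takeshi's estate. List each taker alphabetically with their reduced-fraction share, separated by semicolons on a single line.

There is no surviving spouse, so the entire estate passes to Takeshi's descendants per stirpes.
Haruki left no surviving issue, so that branch lapses and is disregarded.
The estate is divided into 3 equal shares of 1/3 among Midori, Akira, Chiyo.
Midori predeceased; the 1/3 allotted to Midori's branch passes to Midori's issue by representation.
The 1/3 is divided into 3 equal shares of 1/9 among Fumio, Ryo, Junko.
Fumio is living and takes 1/9.
Ryo predeceased; the 1/9 allotted to Ryo's branch passes to Ryo's issue by representation.
The 1/9 is divided into 2 equal shares of 1/18 among Umeko, Hana.
Umeko is living and takes 1/18.
Hana is living and takes 1/18.
Junko is living and takes 1/9.
Akira predeceased; the 1/3 allotted to Akira's branch passes to Akira's issue by representation.
The 1/3 is divided into 3 equal shares of 1/9 among Sachiko, Emiko, Noboru.
Sachiko is living and takes 1/9.
Emiko is living and takes 1/9.
Noboru predeceased; the 1/9 allotted to Noboru's branch passes to Noboru's issue by representation.
The 1/9 is divided into 3 equal shares of 1/27 among Yoshiko, Kenji, Kaede.
Yoshiko is living and takes 1/27.
Kenji is living and takes 1/27.
Kaede is living and takes 1/27.
Chiyo predeceased; the 1/3 allotted to Chiyo's branch passes to Chiyo's issue by representation.
The 1/3 is divided into 3 equal shares of 1/9 among Daichi, Mariko, Isamu.
Daichi is living and takes 1/9.
Mariko is living and takes 1/9.
Isamu is living and takes 1/9.

Daichi 1/9; Emiko 1/9; Fumio 1/9; Hana 1/18; Isamu 1/9; Junko 1/9; Kaede 1/27; Kenji 1/27; Mariko 1/9; Sachiko 1/9; Umeko 1/18; Yoshiko 1/27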